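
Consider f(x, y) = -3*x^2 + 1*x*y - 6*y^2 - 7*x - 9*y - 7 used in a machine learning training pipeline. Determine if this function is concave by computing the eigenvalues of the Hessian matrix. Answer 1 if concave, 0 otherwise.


The Hessian of f(x,y) = -3*x^2 + 1*x*y - 6*y^2 - 7*x - 9*y - 7 is:
H = [[-6, 1], [1, -12]]
Trace = -6 - 12 = -18
Determinant = -6*-12 - (1)^2 = 71
Discriminant = (-18)^2 - 4*71 = 40.0
Eigenvalues: lambda_1 = -12.1623, lambda_2 = -5.8377
The function is concave.

1


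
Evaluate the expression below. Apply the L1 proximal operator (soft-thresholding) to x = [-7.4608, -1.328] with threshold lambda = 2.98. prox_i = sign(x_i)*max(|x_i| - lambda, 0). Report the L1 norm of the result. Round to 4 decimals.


Soft-thresholding with lambda = 2.98:
prox(-7.4608) = sign(-7.4608)*max(|-7.4608| - 2.98, 0) = -4.4808
prox(-1.328) = sign(-1.328)*max(|-1.328| - 2.98, 0) = 0.0
prox(x) = [-4.4808, 0.0]
||prox(x)||_1 = 4.4808 + 0.0 = 4.4808


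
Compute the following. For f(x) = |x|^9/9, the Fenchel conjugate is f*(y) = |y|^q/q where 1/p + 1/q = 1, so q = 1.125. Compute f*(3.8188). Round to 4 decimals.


The conjugate exponent q satisfies 1/p + 1/q = 1.
p = 9, so q = 9/(9 - 1) = 1.125
|y|^q = 3.8188^1.125 = 4.5151
f*(3.8188) = 4.5151 / 1.125 = 4.0134


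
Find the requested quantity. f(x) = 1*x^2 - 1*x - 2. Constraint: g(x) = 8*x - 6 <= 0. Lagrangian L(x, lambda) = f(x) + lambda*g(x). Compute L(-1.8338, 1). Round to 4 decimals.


Step 1: Evaluate f(x).
f(-1.8338) = 1*(-1.8338)^2 - 1*(-1.8338) - 2 = 3.1966
Step 2: Evaluate g(x).
g(-1.8338) = 8*-1.8338 - 6 = -20.6704
Step 3: Compute Lagrangian.
L = 3.1966 + 1*-20.6704 = -17.4738


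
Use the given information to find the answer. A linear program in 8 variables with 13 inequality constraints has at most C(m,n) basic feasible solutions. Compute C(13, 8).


Each vertex corresponds to some choice of n active constraints out of m, so the number of vertices is at most C(m, n) = m! / (n!(m-n)!).
m = 13, n = 8
Numerator: 13 * 12 * 11 * 10 * 9 * 8 * 7 * 6
Denominator: 8! = 40320
C(13, 8) = 1287


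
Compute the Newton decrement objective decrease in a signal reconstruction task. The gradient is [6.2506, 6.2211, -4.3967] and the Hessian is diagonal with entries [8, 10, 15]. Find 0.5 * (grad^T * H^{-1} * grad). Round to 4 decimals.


Step 1: H is diagonal, so H^(-1) * g = [0.7813, 0.6221, -0.2931].
Step 2: g^T H^(-1) g = sum_i g_i^2 / H_ii
  = (6.2506)^2/8 + (6.2211)^2/10 + (-4.3967)^2/15
  = 4.8838 + 3.8702 + 1.2887 = 10.0427
Step 3: Objective decrease = 0.5 * g^T H^(-1) g = 5.0213


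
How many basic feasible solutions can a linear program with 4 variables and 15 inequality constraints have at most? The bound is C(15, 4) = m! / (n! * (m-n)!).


Each vertex corresponds to some choice of n active constraints out of m, so the number of vertices is at most C(m, n) = m! / (n!(m-n)!).
m = 15, n = 4
Numerator: 15 * 14 * 13 * 12
Denominator: 4! = 24
C(15, 4) = 1365


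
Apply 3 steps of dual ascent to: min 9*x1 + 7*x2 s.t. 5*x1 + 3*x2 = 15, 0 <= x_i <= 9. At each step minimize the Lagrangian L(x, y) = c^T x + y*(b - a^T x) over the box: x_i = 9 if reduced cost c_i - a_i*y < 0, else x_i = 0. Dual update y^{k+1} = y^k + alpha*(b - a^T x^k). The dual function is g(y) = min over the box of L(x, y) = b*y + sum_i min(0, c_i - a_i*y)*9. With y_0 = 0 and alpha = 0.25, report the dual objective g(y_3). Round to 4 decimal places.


Dual ascent for LP: min 9*x1 + 7*x2, 5*x1 + 3*x2 = 15, 0 <= x_i <= 9
Step 1: y^k = 0.0, reduced costs: (9.0, 7.0)
  x^k = (0.0, 0.0), subgradient = b - a^T x = 15.0
  y^{k+1} = 0.0 + 0.25*15.0 = 3.75
Step 2: y^k = 3.75, reduced costs: (-9.75, -4.25)
  x^k = (9.0, 9.0), subgradient = b - a^T x = -57.0
  y^{k+1} = 3.75 + 0.25*-57.0 = -10.5
Step 3: y^k = -10.5, reduced costs: (61.5, 38.5)
  x^k = (0.0, 0.0), subgradient = b - a^T x = 15.0
  y^{k+1} = -10.5 + 0.25*15.0 = -6.75
Dual objective at y_3 = -6.75: reduced costs (42.75, 27.25), box minimizer x = (0.0, 0.0)
g(y_3) = b*y + (c1 - a1*y)*x1 + (c2 - a2*y)*x2 = 15*(-6.75) + 42.75*0.0 + 27.25*0.0 = -101.25 + 0.0 + 0.0 = -101.25


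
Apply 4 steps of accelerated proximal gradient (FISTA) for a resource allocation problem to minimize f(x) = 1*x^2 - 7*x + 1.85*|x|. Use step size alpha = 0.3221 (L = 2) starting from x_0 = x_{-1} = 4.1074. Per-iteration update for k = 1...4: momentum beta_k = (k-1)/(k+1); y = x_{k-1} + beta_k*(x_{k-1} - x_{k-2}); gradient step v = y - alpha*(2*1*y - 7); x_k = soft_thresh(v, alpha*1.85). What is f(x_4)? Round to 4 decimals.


FISTA on f(x) = 1*x^2 - 7*x + 1.85*|x|
L = 2, alpha = 0.3221
Iteration 1: beta = 0.0, y = 4.1074 + 0.0*(4.1074 - 4.1074) = 4.1074
  grad(y) = 1.2148, v = y - alpha*grad = 3.7161
  prox(v) = soft_thresh(3.7161, 0.5959) = 3.1202
Iteration 2: beta = 0.3333, y = 3.1202 + 0.3333*(3.1202 - 4.1074) = 2.7912
  grad(y) = -1.4177, v = y - alpha*grad = 3.2478
  prox(v) = soft_thresh(3.2478, 0.5959) = 2.6519
Iteration 3: beta = 0.5, y = 2.6519 + 0.5*(2.6519 - 3.1202) = 2.4178
  grad(y) = -2.1645, v = y - alpha*grad = 3.1149
  prox(v) = soft_thresh(3.1149, 0.5959) = 2.5191
Iteration 4: beta = 0.6, y = 2.5191 + 0.6*(2.5191 - 2.6519) = 2.4393
  grad(y) = -2.1213, v = y - alpha*grad = 3.1226
  prox(v) = soft_thresh(3.1226, 0.5959) = 2.5267
f(x_4) = 1*2.5267^2 - 7*2.5267 + 1.85*|2.5267| = -6.6283


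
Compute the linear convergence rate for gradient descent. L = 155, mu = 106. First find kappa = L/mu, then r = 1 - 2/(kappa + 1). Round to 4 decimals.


Step 1: Compute the condition number.
kappa = L/mu = 155/106 = 1.4623
Step 2: Compute the convergence rate.
r = 1 - 2/(kappa + 1) = 1 - 2*mu/(L + mu) = (L - mu)/(L + mu) = 49/261 = 0.1877


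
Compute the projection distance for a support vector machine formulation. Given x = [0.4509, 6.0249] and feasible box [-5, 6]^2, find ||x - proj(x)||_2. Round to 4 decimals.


Project each component onto [-5, 6].
clip(0.4509) = 0.4509, clip(6.0249) = 6.0
Projection = [0.4509, 6.0]
Squared diffs: [0.0, 0.0006]
Distance = sqrt(0.0006) = 0.0249


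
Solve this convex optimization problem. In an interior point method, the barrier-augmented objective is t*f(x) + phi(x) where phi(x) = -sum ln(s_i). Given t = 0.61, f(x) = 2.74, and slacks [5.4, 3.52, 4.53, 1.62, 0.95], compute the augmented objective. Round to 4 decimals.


Step 1: Compute log-barrier.
ln values: [1.6864, 1.2585, 1.5107, 0.4824, -0.0513]
phi = -(1.6864 + 1.2585 + 1.5107 + 0.4824 - 0.0513) = -4.8867
Step 2: Compute augmented objective.
t*f(x) = 0.61*2.74 = 1.6714
Total = 1.6714 - 4.8867 = -3.2153


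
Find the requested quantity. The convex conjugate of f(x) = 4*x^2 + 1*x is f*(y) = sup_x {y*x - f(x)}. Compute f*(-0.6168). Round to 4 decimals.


f*(y) = sup_x {y*x - a*x^2 - b*x} = sup_x {(y-b)*x - a*x^2}
FOC: (y - b) - 2a*x = 0 => x* = (y - b)/(2a)
x* = (-0.6168 - 1)/(2*4) = -0.2021
f*(-0.6168) = (y-b)^2/(4a) = (-0.6168 - 1)^2/(4*4)
= 2.614/16 = 0.1634


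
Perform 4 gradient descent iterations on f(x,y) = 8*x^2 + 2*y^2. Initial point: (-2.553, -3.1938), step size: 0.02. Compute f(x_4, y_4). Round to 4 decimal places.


Gradient descent on f(x,y) = 8*x^2 + 2*y^2.
Starting point: (-2.553, -3.1938), alpha = 0.02
Step 1: grad_x = 2*8*-2.553 = -40.848, grad_y = 2*2*-3.1938 = -12.7752
  x_1 = -2.553 - 0.02*-40.848 = -1.736
  y_1 = -3.1938 - 0.02*-12.7752 = -2.9383
Step 2: grad_x = 2*8*-1.736 = -27.7766, grad_y = 2*2*-2.9383 = -11.7532
  x_2 = -1.736 - 0.02*-27.7766 = -1.1805
  y_2 = -2.9383 - 0.02*-11.7532 = -2.7032
Step 3: grad_x = 2*8*-1.1805 = -18.8881, grad_y = 2*2*-2.7032 = -10.8129
  x_3 = -1.1805 - 0.02*-18.8881 = -0.8027
  y_3 = -2.7032 - 0.02*-10.8129 = -2.487
Step 4: grad_x = 2*8*-0.8027 = -12.8439, grad_y = 2*2*-2.487 = -9.9479
  x_4 = -0.8027 - 0.02*-12.8439 = -0.5459
  y_4 = -2.487 - 0.02*-9.9479 = -2.288
f(-0.5459, -2.288) = 8*(-0.5459)^2 + 2*(-2.288)^2 = 12.8538


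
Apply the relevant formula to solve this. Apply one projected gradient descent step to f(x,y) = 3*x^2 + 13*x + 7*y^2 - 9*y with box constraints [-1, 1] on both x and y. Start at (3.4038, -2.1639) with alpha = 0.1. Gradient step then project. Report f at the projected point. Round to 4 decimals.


Step 1: Compute gradient at (3.4038, -2.1639).
grad_x = 2*3*3.4038 + 13 = 33.4228
grad_y = 2*7*-2.1639 - 9 = -39.2946
Step 2: Gradient step.
x_raw = 3.4038 - 0.1*33.4228 = 0.0615
y_raw = -2.1639 - 0.1*-39.2946 = 1.7656
Step 3: Project onto [-1, 1].
x_proj = clip(0.0615) = 0.0615
y_proj = clip(1.7656) = 1.0
Step 4: Evaluate f.
f(0.0615, 1.0) = -1.1889


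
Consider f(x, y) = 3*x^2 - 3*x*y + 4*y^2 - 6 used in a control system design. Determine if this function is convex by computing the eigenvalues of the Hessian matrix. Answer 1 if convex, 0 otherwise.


The Hessian of f(x,y) = 3*x^2 - 3*x*y + 4*y^2 - 6 is:
H = [[6, -3], [-3, 8]]
Trace = 6 + 8 = 14
Determinant = 6*8 - (-3)^2 = 39
Discriminant = (14)^2 - 4*39 = 40.0
Eigenvalues: lambda_1 = 3.8377, lambda_2 = 10.1623
The function is convex.

1


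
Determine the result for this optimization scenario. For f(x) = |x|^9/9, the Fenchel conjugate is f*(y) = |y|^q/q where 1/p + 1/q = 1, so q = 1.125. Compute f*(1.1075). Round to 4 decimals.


The conjugate exponent q satisfies 1/p + 1/q = 1.
p = 9, so q = 9/(9 - 1) = 1.125
|y|^q = 1.1075^1.125 = 1.1217
f*(1.1075) = 1.1217 / 1.125 = 0.9971


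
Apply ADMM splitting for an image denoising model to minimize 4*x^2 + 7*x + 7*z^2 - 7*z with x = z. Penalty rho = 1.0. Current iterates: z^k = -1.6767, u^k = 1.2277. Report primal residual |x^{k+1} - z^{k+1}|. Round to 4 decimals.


ADMM iteration with rho = 1.0, z^k = -1.6767, u^k = 1.2277
Step 1: x-update.
Minimize 4*x^2 + 7*x + (1.0/2)*(x + 1.6767 + 1.2277)^2
FOC: (2*4 + 1.0)*x = -7 + 1.0*(-1.6767 - 1.2277)
x^{k+1} = -1.1005
Step 2: z-update.
Minimize 7*z^2 - 7*z + (1.0/2)*(-1.1005 - z + 1.2277)^2
FOC: (2*7 + 1.0)*z = 7 + 1.0*(-1.1005 + 1.2277)
z^{k+1} = 0.4751
Step 3: u-update.
u^{k+1} = 1.2277 - 1.1005 - 0.4751 = -0.3479
Step 4: Primal residual = |-1.1005 - 0.4751| = 1.5756


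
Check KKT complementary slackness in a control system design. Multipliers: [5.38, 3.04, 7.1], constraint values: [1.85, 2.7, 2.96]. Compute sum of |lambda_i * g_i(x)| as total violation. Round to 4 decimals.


KKT complementary slackness check:
lambda_1 * g_1 = 5.38 * 1.85 = 9.953
lambda_2 * g_2 = 3.04 * 2.7 = 8.208
lambda_3 * g_3 = 7.1 * 2.96 = 21.016
Total violation = 9.953 + 8.208 + 21.016 = 39.177


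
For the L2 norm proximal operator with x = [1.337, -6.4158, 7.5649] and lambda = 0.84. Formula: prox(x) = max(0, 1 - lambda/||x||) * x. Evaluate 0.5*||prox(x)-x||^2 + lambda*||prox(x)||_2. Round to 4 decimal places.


Step 1: Compute ||x||.
||x|| = 10.0089
Step 2: Compute scaling factor.
scale = max(0, 1 - 0.84/10.0089) = 0.9161
Step 3: prox(x) = [1.2248, -5.8774, 6.93]
||prox(x)|| = 9.1689
Step 4: Proximal objective.
0.5*||prox-x||^2 = 0.3528
lambda*||prox|| = 7.7019
Total = 8.0547


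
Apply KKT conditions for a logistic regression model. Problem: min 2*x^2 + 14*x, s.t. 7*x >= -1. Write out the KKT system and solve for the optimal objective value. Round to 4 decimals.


Step 1: Try lambda = 0 (constraint inactive).
x_unc = -14/(2*2) = -3.5
Check: 7*-3.5 = -24.5 < -1 -- violated!
Step 2: Constraint must be active: 7*x = -1
x* = -1/7 = -0.1429 (rounded; the exact value -1/7 is used below)
lambda = (2*2*(-1/7) + 14)/7 = 1.9184
Step 3: Compute optimal value.
f(x*) = 2*(-1/7)^2 + 14*(-1/7) = -1.9592


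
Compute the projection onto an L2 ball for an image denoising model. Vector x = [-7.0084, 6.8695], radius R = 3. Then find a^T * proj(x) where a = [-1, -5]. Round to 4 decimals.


Step 1: Compute ||x|| (intermediates to 6 decimals).
||x|| = sqrt((-7.0084)^2 + 6.8695^2) = 9.813649
Step 2: Project.
Since ||x|| > R, scale = R/||x|| = 3/9.813649 = 0.305697, proj(x) = scale * x
proj(x) = [-2.142447, 2.099986]
Step 3: Dot product.
a^T * proj(x) = -1*(-2.142447) - 5*2.099986 = -8.3575


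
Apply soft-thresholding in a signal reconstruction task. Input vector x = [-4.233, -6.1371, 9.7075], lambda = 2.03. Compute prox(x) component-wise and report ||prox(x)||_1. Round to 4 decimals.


Soft-thresholding with lambda = 2.03:
prox(-4.233) = sign(-4.233)*max(|-4.233| - 2.03, 0) = -2.203
prox(-6.1371) = sign(-6.1371)*max(|-6.1371| - 2.03, 0) = -4.1071
prox(9.7075) = sign(9.7075)*max(|9.7075| - 2.03, 0) = 7.6775
prox(x) = [-2.203, -4.1071, 7.6775]
||prox(x)||_1 = 2.203 + 4.1071 + 7.6775 = 13.9876


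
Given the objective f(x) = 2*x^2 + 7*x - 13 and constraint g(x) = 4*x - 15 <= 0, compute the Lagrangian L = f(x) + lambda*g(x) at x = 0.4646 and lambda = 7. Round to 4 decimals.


Step 1: Evaluate f(x).
f(0.4646) = 2*0.4646^2 + 7*0.4646 - 13 = -9.3161
Step 2: Evaluate g(x).
g(0.4646) = 4*0.4646 - 15 = -13.1416
Step 3: Compute Lagrangian.
L = -9.3161 + 7*-13.1416 = -101.3073


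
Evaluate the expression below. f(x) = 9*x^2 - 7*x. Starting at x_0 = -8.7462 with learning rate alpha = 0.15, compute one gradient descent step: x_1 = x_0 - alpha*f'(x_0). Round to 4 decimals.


We compute the gradient at x_0 and apply the update.
f'(x) = 18*x - 7
f'(-8.7462) = 18*-8.7462 - 7 = -164.4316
x_1 = -8.7462 - 0.15*-164.4316 = 15.9185


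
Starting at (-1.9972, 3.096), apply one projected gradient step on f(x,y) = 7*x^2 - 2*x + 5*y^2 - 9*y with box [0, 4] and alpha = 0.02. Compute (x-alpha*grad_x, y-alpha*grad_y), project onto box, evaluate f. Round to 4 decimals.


Step 1: Compute gradient at (-1.9972, 3.096).
grad_x = 2*7*-1.9972 - 2 = -29.9608
grad_y = 2*5*3.096 - 9 = 21.96
Step 2: Gradient step.
x_raw = -1.9972 - 0.02*-29.9608 = -1.398
y_raw = 3.096 - 0.02*21.96 = 2.6568
Step 3: Project onto [0, 4].
x_proj = clip(-1.398) = 0.0
y_proj = clip(2.6568) = 2.6568
Step 4: Evaluate f.
f(0.0, 2.6568) = 11.3817


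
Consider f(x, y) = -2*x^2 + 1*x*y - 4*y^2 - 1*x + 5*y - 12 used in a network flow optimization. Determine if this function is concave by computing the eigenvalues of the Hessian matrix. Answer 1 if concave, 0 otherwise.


The Hessian of f(x,y) = -2*x^2 + 1*x*y - 4*y^2 - 1*x + 5*y - 12 is:
H = [[-4, 1], [1, -8]]
Trace = -4 - 8 = -12
Determinant = -4*-8 - (1)^2 = 31
Discriminant = (-12)^2 - 4*31 = 20.0
Eigenvalues: lambda_1 = -8.2361, lambda_2 = -3.7639
The function is concave.

1


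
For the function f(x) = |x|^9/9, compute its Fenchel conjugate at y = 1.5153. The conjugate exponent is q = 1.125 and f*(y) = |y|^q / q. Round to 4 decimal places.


The conjugate exponent q satisfies 1/p + 1/q = 1.
p = 9, so q = 9/(9 - 1) = 1.125
|y|^q = 1.5153^1.125 = 1.5961
f*(1.5153) = 1.5961 / 1.125 = 1.4188


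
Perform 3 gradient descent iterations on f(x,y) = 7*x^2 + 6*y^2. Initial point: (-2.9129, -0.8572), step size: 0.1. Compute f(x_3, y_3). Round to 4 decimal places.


Gradient descent on f(x,y) = 7*x^2 + 6*y^2.
Starting point: (-2.9129, -0.8572), alpha = 0.1
Step 1: grad_x = 2*7*-2.9129 = -40.7806, grad_y = 2*6*-0.8572 = -10.2864
  x_1 = -2.9129 - 0.1*-40.7806 = 1.1652
  y_1 = -0.8572 - 0.1*-10.2864 = 0.1714
Step 2: grad_x = 2*7*1.1652 = 16.3122, grad_y = 2*6*0.1714 = 2.0573
  x_2 = 1.1652 - 0.1*16.3122 = -0.4661
  y_2 = 0.1714 - 0.1*2.0573 = -0.0343
Step 3: grad_x = 2*7*-0.4661 = -6.5249, grad_y = 2*6*-0.0343 = -0.4115
  x_3 = -0.4661 - 0.1*-6.5249 = 0.1864
  y_3 = -0.0343 - 0.1*-0.4115 = 0.0069
f(0.1864, 0.0069) = 7*0.1864^2 + 6*0.0069^2 = 0.2436


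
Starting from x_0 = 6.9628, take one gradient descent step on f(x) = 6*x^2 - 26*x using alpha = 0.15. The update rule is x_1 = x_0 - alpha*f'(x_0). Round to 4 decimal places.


We compute the gradient at x_0 and apply the update.
f'(x) = 12*x - 26
f'(6.9628) = 12*6.9628 - 26 = 57.5536
x_1 = 6.9628 - 0.15*57.5536 = -1.6702


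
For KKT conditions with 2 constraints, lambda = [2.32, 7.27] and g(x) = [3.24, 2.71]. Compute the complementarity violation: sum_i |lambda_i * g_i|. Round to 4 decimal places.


KKT complementary slackness check:
lambda_1 * g_1 = 2.32 * 3.24 = 7.5168
lambda_2 * g_2 = 7.27 * 2.71 = 19.7017
Total violation = 7.5168 + 19.7017 = 27.2185


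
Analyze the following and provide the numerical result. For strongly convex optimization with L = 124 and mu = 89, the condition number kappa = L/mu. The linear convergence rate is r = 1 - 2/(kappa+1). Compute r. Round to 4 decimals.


Step 1: Compute the condition number.
kappa = L/mu = 124/89 = 1.3933
Step 2: Compute the convergence rate.
r = 1 - 2/(kappa + 1) = 1 - 2*mu/(L + mu) = (L - mu)/(L + mu) = 35/213 = 0.1643


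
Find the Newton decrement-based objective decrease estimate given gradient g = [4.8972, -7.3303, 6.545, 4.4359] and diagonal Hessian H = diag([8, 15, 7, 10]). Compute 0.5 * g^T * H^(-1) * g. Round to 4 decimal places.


Step 1: H is diagonal, so H^(-1) * g = [0.6122, -0.4887, 0.935, 0.4436].
Step 2: g^T H^(-1) g = sum_i g_i^2 / H_ii
  = (4.8972)^2/8 + (-7.3303)^2/15 + (6.545)^2/7 + (4.4359)^2/10
  = 2.9978 + 3.5822 + 6.1196 + 1.9677 = 14.6673
Step 3: Objective decrease = 0.5 * g^T H^(-1) g = 7.3337


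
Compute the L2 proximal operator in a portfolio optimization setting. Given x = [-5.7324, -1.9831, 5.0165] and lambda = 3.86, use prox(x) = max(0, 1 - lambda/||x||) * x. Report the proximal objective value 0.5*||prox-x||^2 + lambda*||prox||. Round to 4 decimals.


Step 1: Compute ||x||.
||x|| = 7.8714
Step 2: Compute scaling factor.
scale = max(0, 1 - 3.86/7.8714) = 0.5096
Step 3: prox(x) = [-2.9213, -1.0106, 2.5565]
||prox(x)|| = 4.0114
Step 4: Proximal objective.
0.5*||prox-x||^2 = 7.4498
lambda*||prox|| = 15.484
Total = 22.9337


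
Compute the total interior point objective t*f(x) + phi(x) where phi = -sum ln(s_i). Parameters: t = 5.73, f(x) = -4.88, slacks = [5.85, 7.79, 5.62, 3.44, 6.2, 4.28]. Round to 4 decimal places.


Step 1: Compute log-barrier.
ln values: [1.7664, 2.0528, 1.7263, 1.2355, 1.8245, 1.454]
phi = -(1.7664 + 2.0528 + 1.7263 + 1.2355 + 1.8245 + 1.454) = -10.0596
Step 2: Compute augmented objective.
t*f(x) = 5.73*-4.88 = -27.9624
Total = -27.9624 - 10.0596 = -38.022


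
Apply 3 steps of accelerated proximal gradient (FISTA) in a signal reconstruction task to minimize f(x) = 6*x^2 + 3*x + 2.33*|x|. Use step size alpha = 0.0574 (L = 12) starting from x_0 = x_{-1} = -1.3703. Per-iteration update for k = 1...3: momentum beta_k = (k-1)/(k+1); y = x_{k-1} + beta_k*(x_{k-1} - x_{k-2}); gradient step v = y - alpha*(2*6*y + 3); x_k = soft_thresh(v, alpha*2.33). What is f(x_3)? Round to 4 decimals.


FISTA on f(x) = 6*x^2 + 3*x + 2.33*|x|
L = 12, alpha = 0.0574
Iteration 1: beta = 0.0, y = -1.3703 + 0.0*(-1.3703 + 1.3703) = -1.3703
  grad(y) = -13.4436, v = y - alpha*grad = -0.5986
  prox(v) = soft_thresh(-0.5986, 0.1337) = -0.4649
Iteration 2: beta = 0.3333, y = -0.4649 + 0.3333*(-0.4649 + 1.3703) = -0.1631
  grad(y) = 1.0429, v = y - alpha*grad = -0.223
  prox(v) = soft_thresh(-0.223, 0.1337) = -0.0892
Iteration 3: beta = 0.5, y = -0.0892 + 0.5*(-0.0892 + 0.4649) = 0.0986
  grad(y) = 4.1835, v = y - alpha*grad = -0.1415
  prox(v) = soft_thresh(-0.1415, 0.1337) = -0.0078
f(x_3) = 6*(-0.0078)^2 + 3*(-0.0078) + 2.33*|-0.0078| = -0.0048


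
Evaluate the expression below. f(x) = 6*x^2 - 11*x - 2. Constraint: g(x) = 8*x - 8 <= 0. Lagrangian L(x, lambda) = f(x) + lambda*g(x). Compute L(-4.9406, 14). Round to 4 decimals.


Step 1: Evaluate f(x).
f(-4.9406) = 6*(-4.9406)^2 - 11*(-4.9406) - 2 = 198.8038
Step 2: Evaluate g(x).
g(-4.9406) = 8*-4.9406 - 8 = -47.5248
Step 3: Compute Lagrangian.
L = 198.8038 + 14*-47.5248 = -466.5434


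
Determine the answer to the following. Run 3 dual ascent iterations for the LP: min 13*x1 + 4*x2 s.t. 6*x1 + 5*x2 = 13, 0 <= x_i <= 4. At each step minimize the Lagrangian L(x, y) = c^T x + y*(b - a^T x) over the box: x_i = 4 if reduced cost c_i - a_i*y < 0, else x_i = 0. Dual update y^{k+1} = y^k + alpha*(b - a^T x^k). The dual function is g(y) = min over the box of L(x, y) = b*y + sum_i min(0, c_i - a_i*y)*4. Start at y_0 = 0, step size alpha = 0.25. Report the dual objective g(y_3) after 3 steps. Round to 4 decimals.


Dual ascent for LP: min 13*x1 + 4*x2, 6*x1 + 5*x2 = 13, 0 <= x_i <= 4
Step 1: y^k = 0.0, reduced costs: (13.0, 4.0)
  x^k = (0.0, 0.0), subgradient = b - a^T x = 13.0
  y^{k+1} = 0.0 + 0.25*13.0 = 3.25
Step 2: y^k = 3.25, reduced costs: (-6.5, -12.25)
  x^k = (4.0, 4.0), subgradient = b - a^T x = -31.0
  y^{k+1} = 3.25 + 0.25*-31.0 = -4.5
Step 3: y^k = -4.5, reduced costs: (40.0, 26.5)
  x^k = (0.0, 0.0), subgradient = b - a^T x = 13.0
  y^{k+1} = -4.5 + 0.25*13.0 = -1.25
Dual objective at y_3 = -1.25: reduced costs (20.5, 10.25), box minimizer x = (0.0, 0.0)
g(y_3) = b*y + (c1 - a1*y)*x1 + (c2 - a2*y)*x2 = 13*(-1.25) + 20.5*0.0 + 10.25*0.0 = -16.25 + 0.0 + 0.0 = -16.25


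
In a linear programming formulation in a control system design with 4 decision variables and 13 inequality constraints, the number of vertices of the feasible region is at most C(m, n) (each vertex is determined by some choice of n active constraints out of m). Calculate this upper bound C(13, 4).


Each vertex corresponds to some choice of n active constraints out of m, so the number of vertices is at most C(m, n) = m! / (n!(m-n)!).
m = 13, n = 4
Numerator: 13 * 12 * 11 * 10
Denominator: 4! = 24
C(13, 4) = 715


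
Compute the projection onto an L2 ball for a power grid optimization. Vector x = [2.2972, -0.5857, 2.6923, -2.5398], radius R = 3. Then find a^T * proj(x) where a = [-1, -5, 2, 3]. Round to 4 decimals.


Step 1: Compute ||x|| (intermediates to 6 decimals).
||x|| = sqrt(2.2972^2 + (-0.5857)^2 + 2.6923^2 + (-2.5398)^2) = 4.395365
Step 2: Project.
Since ||x|| > R, scale = R/||x|| = 3/4.395365 = 0.682537, proj(x) = scale * x
proj(x) = [1.567924, -0.399762, 1.837594, -1.733507]
Step 3: Dot product.
a^T * proj(x) = -1*1.567924 - 5*(-0.399762) + 2*1.837594 + 3*(-1.733507) = -1.0944


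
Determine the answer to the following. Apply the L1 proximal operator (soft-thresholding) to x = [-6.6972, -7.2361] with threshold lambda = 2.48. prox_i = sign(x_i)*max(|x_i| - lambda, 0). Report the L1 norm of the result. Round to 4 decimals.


Soft-thresholding with lambda = 2.48:
prox(-6.6972) = sign(-6.6972)*max(|-6.6972| - 2.48, 0) = -4.2172
prox(-7.2361) = sign(-7.2361)*max(|-7.2361| - 2.48, 0) = -4.7561
prox(x) = [-4.2172, -4.7561]
||prox(x)||_1 = 4.2172 + 4.7561 = 8.9733


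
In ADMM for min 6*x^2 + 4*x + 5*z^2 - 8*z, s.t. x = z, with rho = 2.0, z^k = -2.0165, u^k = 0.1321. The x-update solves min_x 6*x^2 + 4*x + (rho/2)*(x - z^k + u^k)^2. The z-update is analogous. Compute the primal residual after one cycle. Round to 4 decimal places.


ADMM iteration with rho = 2.0, z^k = -2.0165, u^k = 0.1321
Step 1: x-update.
Minimize 6*x^2 + 4*x + (2.0/2)*(x + 2.0165 + 0.1321)^2
FOC: (2*6 + 2.0)*x = -4 + 2.0*(-2.0165 - 0.1321)
x^{k+1} = -0.5927
Step 2: z-update.
Minimize 5*z^2 - 8*z + (2.0/2)*(-0.5927 - z + 0.1321)^2
FOC: (2*5 + 2.0)*z = 8 + 2.0*(-0.5927 + 0.1321)
z^{k+1} = 0.5899
Step 3: u-update.
u^{k+1} = 0.1321 - 0.5927 - 0.5899 = -1.0505
Step 4: Primal residual = |-0.5927 - 0.5899| = 1.1826


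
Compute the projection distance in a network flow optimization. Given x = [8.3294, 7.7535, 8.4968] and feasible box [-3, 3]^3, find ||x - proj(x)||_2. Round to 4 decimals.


Project each component onto [-3, 3].
clip(8.3294) = 3.0, clip(7.7535) = 3.0, clip(8.4968) = 3.0
Projection = [3.0, 3.0, 3.0]
Squared diffs: [28.4025, 22.5958, 30.2148]
Distance = sqrt(81.2131) = 9.0118


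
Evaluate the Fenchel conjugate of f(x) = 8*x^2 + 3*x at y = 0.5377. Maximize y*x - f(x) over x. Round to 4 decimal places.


f*(y) = sup_x {y*x - a*x^2 - b*x} = sup_x {(y-b)*x - a*x^2}
FOC: (y - b) - 2a*x = 0 => x* = (y - b)/(2a)
x* = (0.5377 - 3)/(2*8) = -0.1539
f*(0.5377) = (y-b)^2/(4a) = (0.5377 - 3)^2/(4*8)
= 6.0629/32 = 0.1895


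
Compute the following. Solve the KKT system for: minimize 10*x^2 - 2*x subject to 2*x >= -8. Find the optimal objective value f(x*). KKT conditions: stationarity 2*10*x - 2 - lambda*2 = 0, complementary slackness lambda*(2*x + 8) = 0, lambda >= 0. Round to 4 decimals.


Step 1: Try lambda = 0 (constraint inactive).
Stationarity: 2*10*x - 2 = 0
x* = 2/(2*10) = 0.1
Check constraint: 2*0.1 = 0.2 >= -8 -- satisfied.
Step 2: Compute optimal value.
f(x*) = 10*0.1^2 - 2*0.1 = -0.1


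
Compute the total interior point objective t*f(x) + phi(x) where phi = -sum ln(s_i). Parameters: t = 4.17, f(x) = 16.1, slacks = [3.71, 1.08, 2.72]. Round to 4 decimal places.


Step 1: Compute log-barrier.
ln values: [1.311, 0.077, 1.0006]
phi = -(1.311 + 0.077 + 1.0006) = -2.3886
Step 2: Compute augmented objective.
t*f(x) = 4.17*16.1 = 67.137
Total = 67.137 - 2.3886 = 64.7484


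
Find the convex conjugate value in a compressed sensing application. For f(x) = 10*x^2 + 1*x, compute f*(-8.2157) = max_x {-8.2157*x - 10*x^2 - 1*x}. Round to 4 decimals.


f*(y) = sup_x {y*x - a*x^2 - b*x} = sup_x {(y-b)*x - a*x^2}
FOC: (y - b) - 2a*x = 0 => x* = (y - b)/(2a)
x* = (-8.2157 - 1)/(2*10) = -0.4608
f*(-8.2157) = (y-b)^2/(4a) = (-8.2157 - 1)^2/(4*10)
= 84.9291/40 = 2.1232


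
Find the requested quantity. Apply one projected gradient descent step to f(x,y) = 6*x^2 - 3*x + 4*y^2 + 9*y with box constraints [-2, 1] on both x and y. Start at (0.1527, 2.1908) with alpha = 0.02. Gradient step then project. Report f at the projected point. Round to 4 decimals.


Step 1: Compute gradient at (0.1527, 2.1908).
grad_x = 2*6*0.1527 - 3 = -1.1676
grad_y = 2*4*2.1908 + 9 = 26.5264
Step 2: Gradient step.
x_raw = 0.1527 - 0.02*-1.1676 = 0.1761
y_raw = 2.1908 - 0.02*26.5264 = 1.6603
Step 3: Project onto [-2, 1].
x_proj = clip(0.1761) = 0.1761
y_proj = clip(1.6603) = 1.0
Step 4: Evaluate f.
f(0.1761, 1.0) = 12.6578


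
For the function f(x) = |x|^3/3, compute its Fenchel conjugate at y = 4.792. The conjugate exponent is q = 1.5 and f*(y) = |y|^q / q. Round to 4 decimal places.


The conjugate exponent q satisfies 1/p + 1/q = 1.
p = 3, so q = 3/(3 - 1) = 1.5
|y|^q = 4.792^1.5 = 10.49
f*(4.792) = 10.49 / 1.5 = 6.9933


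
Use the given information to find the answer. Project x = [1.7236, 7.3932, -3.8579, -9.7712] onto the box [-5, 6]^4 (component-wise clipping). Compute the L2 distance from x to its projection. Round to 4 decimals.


Project each component onto [-5, 6].
clip(1.7236) = 1.7236, clip(7.3932) = 6.0, clip(-3.8579) = -3.8579, clip(-9.7712) = -5.0
Projection = [1.7236, 6.0, -3.8579, -5.0]
Squared diffs: [0.0, 1.941, 0.0, 22.7643]
Distance = sqrt(24.7053) = 4.9704


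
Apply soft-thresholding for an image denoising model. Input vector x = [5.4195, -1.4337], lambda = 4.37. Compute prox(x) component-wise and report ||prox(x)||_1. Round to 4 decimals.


Soft-thresholding with lambda = 4.37:
prox(5.4195) = sign(5.4195)*max(|5.4195| - 4.37, 0) = 1.0495
prox(-1.4337) = sign(-1.4337)*max(|-1.4337| - 4.37, 0) = 0.0
prox(x) = [1.0495, 0.0]
||prox(x)||_1 = 1.0495 + 0.0 = 1.0495


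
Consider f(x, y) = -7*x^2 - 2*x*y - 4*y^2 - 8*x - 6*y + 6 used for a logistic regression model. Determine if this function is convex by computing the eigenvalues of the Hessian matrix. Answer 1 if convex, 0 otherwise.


The Hessian of f(x,y) = -7*x^2 - 2*x*y - 4*y^2 - 8*x - 6*y + 6 is:
H = [[-14, -2], [-2, -8]]
Trace = -14 - 8 = -22
Determinant = -14*-8 - (-2)^2 = 108
Discriminant = (-22)^2 - 4*108 = 52.0
Eigenvalues: lambda_1 = -14.6056, lambda_2 = -7.3944
The function is not convex.

0


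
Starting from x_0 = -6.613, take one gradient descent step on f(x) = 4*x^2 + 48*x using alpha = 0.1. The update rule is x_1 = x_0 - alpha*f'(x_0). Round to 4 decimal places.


We compute the gradient at x_0 and apply the update.
f'(x) = 8*x + 48
f'(-6.613) = 8*-6.613 + 48 = -4.904
x_1 = -6.613 - 0.1*-4.904 = -6.1226


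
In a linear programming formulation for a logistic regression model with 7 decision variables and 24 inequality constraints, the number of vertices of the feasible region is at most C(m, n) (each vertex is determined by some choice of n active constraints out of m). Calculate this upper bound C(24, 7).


Each vertex corresponds to some choice of n active constraints out of m, so the number of vertices is at most C(m, n) = m! / (n!(m-n)!).
m = 24, n = 7
Numerator: 24 * 23 * 22 * 21 * 20 * 19 * 18
Denominator: 7! = 5040
C(24, 7) = 346104


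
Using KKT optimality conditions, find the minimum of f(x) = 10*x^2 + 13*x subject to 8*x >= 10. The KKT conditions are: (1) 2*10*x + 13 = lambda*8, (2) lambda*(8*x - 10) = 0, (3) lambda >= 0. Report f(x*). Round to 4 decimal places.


Step 1: Try lambda = 0 (constraint inactive).
x_unc = -13/(2*10) = -0.65
Check: 8*-0.65 = -5.2 < 10 -- violated!
Step 2: Constraint must be active: 8*x = 10
x* = 10/8 = 1.25
lambda = (2*10*1.25 + 13)/8 = 4.75
Step 3: Compute optimal value.
f(x*) = 10*1.25^2 + 13*1.25 = 31.875


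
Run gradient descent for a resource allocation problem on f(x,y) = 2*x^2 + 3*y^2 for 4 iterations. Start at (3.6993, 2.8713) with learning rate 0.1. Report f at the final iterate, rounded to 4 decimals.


Gradient descent on f(x,y) = 2*x^2 + 3*y^2.
Starting point: (3.6993, 2.8713), alpha = 0.1
Step 1: grad_x = 2*2*3.6993 = 14.7972, grad_y = 2*3*2.8713 = 17.2278
  x_1 = 3.6993 - 0.1*14.7972 = 2.2196
  y_1 = 2.8713 - 0.1*17.2278 = 1.1485
Step 2: grad_x = 2*2*2.2196 = 8.8783, grad_y = 2*3*1.1485 = 6.8911
  x_2 = 2.2196 - 0.1*8.8783 = 1.3317
  y_2 = 1.1485 - 0.1*6.8911 = 0.4594
Step 3: grad_x = 2*2*1.3317 = 5.327, grad_y = 2*3*0.4594 = 2.7564
  x_3 = 1.3317 - 0.1*5.327 = 0.799
  y_3 = 0.4594 - 0.1*2.7564 = 0.1838
Step 4: grad_x = 2*2*0.799 = 3.1962, grad_y = 2*3*0.1838 = 1.1026
  x_4 = 0.799 - 0.1*3.1962 = 0.4794
  y_4 = 0.1838 - 0.1*1.1026 = 0.0735
f(0.4794, 0.0735) = 2*0.4794^2 + 3*0.0735^2 = 0.4759


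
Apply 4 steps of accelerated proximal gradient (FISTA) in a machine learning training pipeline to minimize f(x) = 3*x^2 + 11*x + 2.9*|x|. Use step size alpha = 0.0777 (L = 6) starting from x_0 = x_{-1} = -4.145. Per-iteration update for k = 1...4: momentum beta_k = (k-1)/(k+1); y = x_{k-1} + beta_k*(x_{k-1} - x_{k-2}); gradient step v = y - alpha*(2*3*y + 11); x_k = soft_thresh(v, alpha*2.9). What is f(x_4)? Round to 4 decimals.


FISTA on f(x) = 3*x^2 + 11*x + 2.9*|x|
L = 6, alpha = 0.0777
Iteration 1: beta = 0.0, y = -4.145 + 0.0*(-4.145 + 4.145) = -4.145
  grad(y) = -13.87, v = y - alpha*grad = -3.0673
  prox(v) = soft_thresh(-3.0673, 0.2253) = -2.842
Iteration 2: beta = 0.3333, y = -2.842 + 0.3333*(-2.842 + 4.145) = -2.4076
  grad(y) = -3.4458, v = y - alpha*grad = -2.1399
  prox(v) = soft_thresh(-2.1399, 0.2253) = -1.9146
Iteration 3: beta = 0.5, y = -1.9146 + 0.5*(-1.9146 + 2.842) = -1.4509
  grad(y) = 2.2949, v = y - alpha*grad = -1.6292
  prox(v) = soft_thresh(-1.6292, 0.2253) = -1.4038
Iteration 4: beta = 0.6, y = -1.4038 + 0.6*(-1.4038 + 1.9146) = -1.0974
  grad(y) = 4.4156, v = y - alpha*grad = -1.4405
  prox(v) = soft_thresh(-1.4405, 0.2253) = -1.2152
f(x_4) = 3*(-1.2152)^2 + 11*(-1.2152) + 2.9*|-1.2152| = -5.413


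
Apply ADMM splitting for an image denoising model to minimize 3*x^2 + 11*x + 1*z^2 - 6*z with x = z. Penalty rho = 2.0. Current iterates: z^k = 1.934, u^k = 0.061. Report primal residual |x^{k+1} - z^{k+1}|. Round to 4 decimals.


ADMM iteration with rho = 2.0, z^k = 1.934, u^k = 0.061
Step 1: x-update.
Minimize 3*x^2 + 11*x + (2.0/2)*(x - 1.934 + 0.061)^2
FOC: (2*3 + 2.0)*x = -11 + 2.0*(1.934 - 0.061)
x^{k+1} = -0.9068
Step 2: z-update.
Minimize 1*z^2 - 6*z + (2.0/2)*(-0.9068 - z + 0.061)^2
FOC: (2*1 + 2.0)*z = 6 + 2.0*(-0.9068 + 0.061)
z^{k+1} = 1.0771
Step 3: u-update.
u^{k+1} = 0.061 - 0.9068 - 1.0771 = -1.9229
Step 4: Primal residual = |-0.9068 - 1.0771| = 1.9839


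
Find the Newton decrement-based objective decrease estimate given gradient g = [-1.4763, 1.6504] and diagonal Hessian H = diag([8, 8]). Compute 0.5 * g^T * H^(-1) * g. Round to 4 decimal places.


Step 1: H is diagonal, so H^(-1) * g = [-0.1845, 0.2063].
Step 2: g^T H^(-1) g = sum_i g_i^2 / H_ii
  = (-1.4763)^2/8 + (1.6504)^2/8
  = 0.2724 + 0.3405 = 0.6129
Step 3: Objective decrease = 0.5 * g^T H^(-1) g = 0.3065


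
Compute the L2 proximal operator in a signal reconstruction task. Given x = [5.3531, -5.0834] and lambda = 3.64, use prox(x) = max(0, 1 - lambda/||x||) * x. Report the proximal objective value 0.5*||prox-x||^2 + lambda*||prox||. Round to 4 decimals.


Step 1: Compute ||x||.
||x|| = 7.3822
Step 2: Compute scaling factor.
scale = max(0, 1 - 3.64/7.3822) = 0.5069
Step 3: prox(x) = [2.7136, -2.5769]
||prox(x)|| = 3.7422
Step 4: Proximal objective.
0.5*||prox-x||^2 = 6.6248
lambda*||prox|| = 13.6216
Total = 20.2463


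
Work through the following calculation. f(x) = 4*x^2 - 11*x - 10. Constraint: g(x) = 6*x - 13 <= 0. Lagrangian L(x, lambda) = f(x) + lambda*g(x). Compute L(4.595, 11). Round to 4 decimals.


Step 1: Evaluate f(x).
f(4.595) = 4*4.595^2 - 11*4.595 - 10 = 23.9111
Step 2: Evaluate g(x).
g(4.595) = 6*4.595 - 13 = 14.57
Step 3: Compute Lagrangian.
L = 23.9111 + 11*14.57 = 184.1811


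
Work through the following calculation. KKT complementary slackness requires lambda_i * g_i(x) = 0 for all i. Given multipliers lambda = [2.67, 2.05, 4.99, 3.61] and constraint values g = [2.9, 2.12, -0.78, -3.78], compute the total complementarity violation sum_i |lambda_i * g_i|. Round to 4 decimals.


KKT complementary slackness check:
lambda_1 * g_1 = 2.67 * 2.9 = 7.743
lambda_2 * g_2 = 2.05 * 2.12 = 4.346
lambda_3 * g_3 = 4.99 * -0.78 = -3.8922
lambda_4 * g_4 = 3.61 * -3.78 = -13.6458
Total violation = 7.743 + 4.346 + 3.8922 + 13.6458 = 29.627


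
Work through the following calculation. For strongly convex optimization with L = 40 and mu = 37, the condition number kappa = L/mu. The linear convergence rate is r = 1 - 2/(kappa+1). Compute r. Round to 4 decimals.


Step 1: Compute the condition number.
kappa = L/mu = 40/37 = 1.0811
Step 2: Compute the convergence rate.
r = 1 - 2/(kappa + 1) = 1 - 2*mu/(L + mu) = (L - mu)/(L + mu) = 3/77 = 0.039


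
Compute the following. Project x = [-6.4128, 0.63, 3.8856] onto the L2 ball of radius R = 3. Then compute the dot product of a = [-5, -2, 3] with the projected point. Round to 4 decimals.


Step 1: Compute ||x|| (intermediates to 6 decimals).
||x|| = sqrt((-6.4128)^2 + 0.63^2 + 3.8856^2) = 7.524546
Step 2: Project.
Since ||x|| > R, scale = R/||x|| = 3/7.524546 = 0.398695, proj(x) = scale * x
proj(x) = [-2.556751, 0.251178, 1.549169]
Step 3: Dot product.
a^T * proj(x) = -5*(-2.556751) - 2*0.251178 + 3*1.549169 = 16.9289


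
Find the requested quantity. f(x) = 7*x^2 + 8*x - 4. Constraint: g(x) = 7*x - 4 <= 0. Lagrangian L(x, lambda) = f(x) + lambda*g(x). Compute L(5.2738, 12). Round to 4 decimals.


Step 1: Evaluate f(x).
f(5.2738) = 7*5.2738^2 + 8*5.2738 - 4 = 232.8812
Step 2: Evaluate g(x).
g(5.2738) = 7*5.2738 - 4 = 32.9166
Step 3: Compute Lagrangian.
L = 232.8812 + 12*32.9166 = 627.8804


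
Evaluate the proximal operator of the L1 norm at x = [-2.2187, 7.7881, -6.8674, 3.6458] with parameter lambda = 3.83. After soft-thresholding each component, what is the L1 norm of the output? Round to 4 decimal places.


Soft-thresholding with lambda = 3.83:
prox(-2.2187) = sign(-2.2187)*max(|-2.2187| - 3.83, 0) = 0.0
prox(7.7881) = sign(7.7881)*max(|7.7881| - 3.83, 0) = 3.9581
prox(-6.8674) = sign(-6.8674)*max(|-6.8674| - 3.83, 0) = -3.0374
prox(3.6458) = sign(3.6458)*max(|3.6458| - 3.83, 0) = 0.0
prox(x) = [0.0, 3.9581, -3.0374, 0.0]
||prox(x)||_1 = 0.0 + 3.9581 + 3.0374 + 0.0 = 6.9955


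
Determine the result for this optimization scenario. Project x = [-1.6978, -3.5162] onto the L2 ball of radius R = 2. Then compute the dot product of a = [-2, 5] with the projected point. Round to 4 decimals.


Step 1: Compute ||x|| (intermediates to 6 decimals).
||x|| = sqrt((-1.6978)^2 + (-3.5162)^2) = 3.904637
Step 2: Project.
Since ||x|| > R, scale = R/||x|| = 2/3.904637 = 0.512212, proj(x) = scale * x
proj(x) = [-0.869634, -1.80104]
Step 3: Dot product.
a^T * proj(x) = -2*(-0.869634) + 5*(-1.80104) = -7.2659


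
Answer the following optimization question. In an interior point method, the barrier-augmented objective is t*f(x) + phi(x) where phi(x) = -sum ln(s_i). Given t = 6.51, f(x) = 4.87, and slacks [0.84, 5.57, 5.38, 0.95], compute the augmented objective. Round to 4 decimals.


Step 1: Compute log-barrier.
ln values: [-0.1744, 1.7174, 1.6827, -0.0513]
phi = -(-0.1744 + 1.7174 + 1.6827 - 0.0513) = -3.1744
Step 2: Compute augmented objective.
t*f(x) = 6.51*4.87 = 31.7037
Total = 31.7037 - 3.1744 = 28.5293


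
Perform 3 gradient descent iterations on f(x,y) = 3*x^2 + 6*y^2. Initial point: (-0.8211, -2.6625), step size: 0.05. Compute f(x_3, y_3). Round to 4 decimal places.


Gradient descent on f(x,y) = 3*x^2 + 6*y^2.
Starting point: (-0.8211, -2.6625), alpha = 0.05
Step 1: grad_x = 2*3*-0.8211 = -4.9266, grad_y = 2*6*-2.6625 = -31.95
  x_1 = -0.8211 - 0.05*-4.9266 = -0.5748
  y_1 = -2.6625 - 0.05*-31.95 = -1.065
Step 2: grad_x = 2*3*-0.5748 = -3.4486, grad_y = 2*6*-1.065 = -12.78
  x_2 = -0.5748 - 0.05*-3.4486 = -0.4023
  y_2 = -1.065 - 0.05*-12.78 = -0.426
Step 3: grad_x = 2*3*-0.4023 = -2.414, grad_y = 2*6*-0.426 = -5.112
  x_3 = -0.4023 - 0.05*-2.414 = -0.2816
  y_3 = -0.426 - 0.05*-5.112 = -0.1704
f(-0.2816, -0.1704) = 3*(-0.2816)^2 + 6*(-0.1704)^2 = 0.4122


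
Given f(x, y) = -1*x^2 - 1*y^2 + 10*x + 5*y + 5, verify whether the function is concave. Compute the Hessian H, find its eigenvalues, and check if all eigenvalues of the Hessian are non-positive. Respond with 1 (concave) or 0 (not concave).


The Hessian of f(x,y) = -1*x^2 - 1*y^2 + 10*x + 5*y + 5 is:
H = [[-2, 0], [0, -2]]
Trace = -2 - 2 = -4
Determinant = -2*-2 - (0)^2 = 4
Discriminant = (-4)^2 - 4*4 = 0.0
Eigenvalues: lambda_1 = -2.0, lambda_2 = -2.0
The function is concave.

1


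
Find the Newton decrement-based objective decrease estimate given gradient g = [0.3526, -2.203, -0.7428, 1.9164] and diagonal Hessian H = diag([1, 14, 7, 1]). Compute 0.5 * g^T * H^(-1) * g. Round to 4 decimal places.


Step 1: H is diagonal, so H^(-1) * g = [0.3526, -0.1574, -0.1061, 1.9164].
Step 2: g^T H^(-1) g = sum_i g_i^2 / H_ii
  = (0.3526)^2/1 + (-2.203)^2/14 + (-0.7428)^2/7 + (1.9164)^2/1
  = 0.1243 + 0.3467 + 0.0788 + 3.6726 = 4.2224
Step 3: Objective decrease = 0.5 * g^T H^(-1) g = 2.1112


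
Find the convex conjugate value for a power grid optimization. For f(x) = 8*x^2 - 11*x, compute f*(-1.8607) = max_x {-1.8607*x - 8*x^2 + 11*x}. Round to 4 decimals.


f*(y) = sup_x {y*x - a*x^2 - b*x} = sup_x {(y-b)*x - a*x^2}
FOC: (y - b) - 2a*x = 0 => x* = (y - b)/(2a)
x* = (-1.8607 + 11)/(2*8) = 0.5712
f*(-1.8607) = (y-b)^2/(4a) = (-1.8607 + 11)^2/(4*8)
= 83.5268/32 = 2.6102


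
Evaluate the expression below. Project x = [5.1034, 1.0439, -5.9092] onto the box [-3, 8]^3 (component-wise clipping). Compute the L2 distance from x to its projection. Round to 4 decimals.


Project each component onto [-3, 8].
clip(5.1034) = 5.1034, clip(1.0439) = 1.0439, clip(-5.9092) = -3.0
Projection = [5.1034, 1.0439, -3.0]
Squared diffs: [0.0, 0.0, 8.4634]
Distance = sqrt(8.4634) = 2.9092


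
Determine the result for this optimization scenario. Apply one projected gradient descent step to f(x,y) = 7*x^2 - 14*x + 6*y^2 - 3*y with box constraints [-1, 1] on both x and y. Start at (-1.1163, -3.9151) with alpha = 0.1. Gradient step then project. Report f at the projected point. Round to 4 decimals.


Step 1: Compute gradient at (-1.1163, -3.9151).
grad_x = 2*7*-1.1163 - 14 = -29.6282
grad_y = 2*6*-3.9151 - 3 = -49.9812
Step 2: Gradient step.
x_raw = -1.1163 - 0.1*-29.6282 = 1.8465
y_raw = -3.9151 - 0.1*-49.9812 = 1.083
Step 3: Project onto [-1, 1].
x_proj = clip(1.8465) = 1.0
y_proj = clip(1.083) = 1.0
Step 4: Evaluate f.
f(1.0, 1.0) = -4.0


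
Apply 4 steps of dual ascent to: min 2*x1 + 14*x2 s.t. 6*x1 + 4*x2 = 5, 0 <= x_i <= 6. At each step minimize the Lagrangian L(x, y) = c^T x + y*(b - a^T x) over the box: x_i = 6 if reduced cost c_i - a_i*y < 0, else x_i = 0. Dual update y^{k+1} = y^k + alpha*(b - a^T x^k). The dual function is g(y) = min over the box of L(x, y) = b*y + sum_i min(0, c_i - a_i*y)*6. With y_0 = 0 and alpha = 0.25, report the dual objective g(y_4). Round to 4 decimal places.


Dual ascent for LP: min 2*x1 + 14*x2, 6*x1 + 4*x2 = 5, 0 <= x_i <= 6
Step 1: y^k = 0.0, reduced costs: (2.0, 14.0)
  x^k = (0.0, 0.0), subgradient = b - a^T x = 5.0
  y^{k+1} = 0.0 + 0.25*5.0 = 1.25
Step 2: y^k = 1.25, reduced costs: (-5.5, 9.0)
  x^k = (6.0, 0.0), subgradient = b - a^T x = -31.0
  y^{k+1} = 1.25 + 0.25*-31.0 = -6.5
Step 3: y^k = -6.5, reduced costs: (41.0, 40.0)
  x^k = (0.0, 0.0), subgradient = b - a^T x = 5.0
  y^{k+1} = -6.5 + 0.25*5.0 = -5.25
Step 4: y^k = -5.25, reduced costs: (33.5, 35.0)
  x^k = (0.0, 0.0), subgradient = b - a^T x = 5.0
  y^{k+1} = -5.25 + 0.25*5.0 = -4.0
Dual objective at y_4 = -4.0: reduced costs (26.0, 30.0), box minimizer x = (0.0, 0.0)
g(y_4) = b*y + (c1 - a1*y)*x1 + (c2 - a2*y)*x2 = 5*(-4.0) + 26.0*0.0 + 30.0*0.0 = -20.0 + 0.0 + 0.0 = -20.0
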